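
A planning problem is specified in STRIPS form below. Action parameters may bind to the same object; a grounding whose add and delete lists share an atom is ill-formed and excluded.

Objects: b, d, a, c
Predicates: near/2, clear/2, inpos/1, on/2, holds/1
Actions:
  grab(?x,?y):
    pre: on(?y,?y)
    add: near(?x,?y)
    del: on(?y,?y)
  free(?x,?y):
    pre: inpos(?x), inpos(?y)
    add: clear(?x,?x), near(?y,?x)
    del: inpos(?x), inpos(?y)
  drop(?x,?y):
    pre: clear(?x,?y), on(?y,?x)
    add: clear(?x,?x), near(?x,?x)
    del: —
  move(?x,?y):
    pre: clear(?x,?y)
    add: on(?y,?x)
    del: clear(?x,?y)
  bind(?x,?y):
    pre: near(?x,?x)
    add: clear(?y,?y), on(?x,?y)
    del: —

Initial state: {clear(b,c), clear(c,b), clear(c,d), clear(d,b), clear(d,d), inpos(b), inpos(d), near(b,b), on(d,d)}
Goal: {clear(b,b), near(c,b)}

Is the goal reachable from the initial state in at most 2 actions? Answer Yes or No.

1. bind(b,b)  →  {clear(b,b), clear(b,c), clear(c,b), clear(c,d), clear(d,b), clear(d,d), inpos(b), inpos(d), near(b,b), on(b,b), on(d,d)}
2. grab(c,b)  →  {clear(b,b), clear(b,c), clear(c,b), clear(c,d), clear(d,b), clear(d,d), inpos(b), inpos(d), near(b,b), near(c,b), on(d,d)}
optimal plan length = 2; 2 ≤ 2

Yes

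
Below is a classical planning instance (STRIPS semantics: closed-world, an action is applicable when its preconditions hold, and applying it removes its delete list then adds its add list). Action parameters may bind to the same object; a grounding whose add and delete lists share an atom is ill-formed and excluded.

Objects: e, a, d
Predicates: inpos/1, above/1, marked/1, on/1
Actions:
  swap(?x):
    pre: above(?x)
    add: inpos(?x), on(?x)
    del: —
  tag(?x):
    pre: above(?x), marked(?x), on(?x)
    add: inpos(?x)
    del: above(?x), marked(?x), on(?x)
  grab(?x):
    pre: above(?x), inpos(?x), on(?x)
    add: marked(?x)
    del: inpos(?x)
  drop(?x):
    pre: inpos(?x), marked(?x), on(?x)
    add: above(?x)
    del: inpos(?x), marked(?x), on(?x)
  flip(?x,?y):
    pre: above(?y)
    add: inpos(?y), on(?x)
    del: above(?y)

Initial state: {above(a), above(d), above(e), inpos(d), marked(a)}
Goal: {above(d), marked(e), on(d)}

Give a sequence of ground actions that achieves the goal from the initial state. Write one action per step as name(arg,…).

swap(e); swap(d); grab(e)

1. swap(e)  →  {above(a), above(d), above(e), inpos(d), inpos(e), marked(a), on(e)}
2. swap(d)  →  {above(a), above(d), above(e), inpos(d), inpos(e), marked(a), on(d), on(e)}
3. grab(e)  →  {above(a), above(d), above(e), inpos(d), marked(a), marked(e), on(d), on(e)}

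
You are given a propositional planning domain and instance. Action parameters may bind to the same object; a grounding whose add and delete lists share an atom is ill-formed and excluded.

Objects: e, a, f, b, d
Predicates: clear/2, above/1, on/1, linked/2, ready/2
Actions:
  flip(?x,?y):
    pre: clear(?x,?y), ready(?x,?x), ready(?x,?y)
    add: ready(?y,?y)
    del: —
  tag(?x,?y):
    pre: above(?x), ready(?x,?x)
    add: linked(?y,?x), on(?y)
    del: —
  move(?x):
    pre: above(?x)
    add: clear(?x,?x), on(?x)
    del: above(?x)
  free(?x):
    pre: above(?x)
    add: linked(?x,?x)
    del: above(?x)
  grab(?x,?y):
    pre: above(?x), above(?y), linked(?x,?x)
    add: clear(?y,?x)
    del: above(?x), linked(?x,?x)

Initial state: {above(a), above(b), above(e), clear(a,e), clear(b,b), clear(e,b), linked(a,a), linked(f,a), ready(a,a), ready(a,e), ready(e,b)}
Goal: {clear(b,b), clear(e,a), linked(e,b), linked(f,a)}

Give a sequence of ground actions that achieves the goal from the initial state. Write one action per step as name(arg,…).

1. flip(a,e)  →  {above(a), above(b), above(e), clear(a,e), clear(b,b), clear(e,b), linked(a,a), linked(f,a), ready(a,a), ready(a,e), ready(e,b), ready(e,e)}
2. flip(e,b)  →  {above(a), above(b), above(e), clear(a,e), clear(b,b), clear(e,b), linked(a,a), linked(f,a), ready(a,a), ready(a,e), ready(b,b), ready(e,b), ready(e,e)}
3. tag(b,e)  →  {above(a), above(b), above(e), clear(a,e), clear(b,b), clear(e,b), linked(a,a), linked(e,b), linked(f,a), on(e), ready(a,a), ready(a,e), ready(b,b), ready(e,b), ready(e,e)}
4. grab(a,e)  →  {above(b), above(e), clear(a,e), clear(b,b), clear(e,a), clear(e,b), linked(e,b), linked(f,a), on(e), ready(a,a), ready(a,e), ready(b,b), ready(e,b), ready(e,e)}

flip(a,e); flip(e,b); tag(b,e); grab(a,e)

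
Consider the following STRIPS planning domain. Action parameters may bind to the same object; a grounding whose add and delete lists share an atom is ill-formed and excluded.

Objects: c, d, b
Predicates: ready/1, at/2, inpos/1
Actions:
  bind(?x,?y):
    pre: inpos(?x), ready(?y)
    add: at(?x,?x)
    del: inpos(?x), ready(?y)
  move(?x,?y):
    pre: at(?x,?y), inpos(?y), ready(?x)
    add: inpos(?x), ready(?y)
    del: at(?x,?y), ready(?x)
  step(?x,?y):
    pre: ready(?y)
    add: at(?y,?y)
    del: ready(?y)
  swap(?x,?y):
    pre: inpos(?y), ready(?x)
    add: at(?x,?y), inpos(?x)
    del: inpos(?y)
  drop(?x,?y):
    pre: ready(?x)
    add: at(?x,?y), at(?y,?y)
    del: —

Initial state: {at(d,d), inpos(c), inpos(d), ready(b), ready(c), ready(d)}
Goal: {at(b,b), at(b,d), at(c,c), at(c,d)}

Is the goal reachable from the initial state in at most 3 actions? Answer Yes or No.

No

1. bind(c,d)  →  {at(c,c), at(d,d), inpos(d), ready(b), ready(c)}
2. swap(c,d)  →  {at(c,c), at(c,d), at(d,d), inpos(c), ready(b), ready(c)}
3. drop(c,b)  →  {at(b,b), at(c,b), at(c,c), at(c,d), at(d,d), inpos(c), ready(b), ready(c)}
4. drop(b,d)  →  {at(b,b), at(b,d), at(c,b), at(c,c), at(c,d), at(d,d), inpos(c), ready(b), ready(c)}
optimal plan length = 4; 4 > 3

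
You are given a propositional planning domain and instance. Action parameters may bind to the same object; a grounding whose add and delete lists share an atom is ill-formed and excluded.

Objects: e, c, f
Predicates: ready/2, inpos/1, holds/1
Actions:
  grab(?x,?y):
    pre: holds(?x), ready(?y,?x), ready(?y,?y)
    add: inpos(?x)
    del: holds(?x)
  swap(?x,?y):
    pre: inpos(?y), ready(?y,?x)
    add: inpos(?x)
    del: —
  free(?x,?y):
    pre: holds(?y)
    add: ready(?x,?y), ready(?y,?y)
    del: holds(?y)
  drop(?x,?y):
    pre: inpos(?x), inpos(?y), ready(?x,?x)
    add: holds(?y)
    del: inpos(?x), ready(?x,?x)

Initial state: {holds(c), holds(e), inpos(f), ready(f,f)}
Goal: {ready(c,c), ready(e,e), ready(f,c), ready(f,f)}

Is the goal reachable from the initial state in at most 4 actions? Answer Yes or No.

Yes

1. free(e,e)  →  {holds(c), inpos(f), ready(e,e), ready(f,f)}
2. free(f,c)  →  {inpos(f), ready(c,c), ready(e,e), ready(f,c), ready(f,f)}
optimal plan length = 2; 2 ≤ 4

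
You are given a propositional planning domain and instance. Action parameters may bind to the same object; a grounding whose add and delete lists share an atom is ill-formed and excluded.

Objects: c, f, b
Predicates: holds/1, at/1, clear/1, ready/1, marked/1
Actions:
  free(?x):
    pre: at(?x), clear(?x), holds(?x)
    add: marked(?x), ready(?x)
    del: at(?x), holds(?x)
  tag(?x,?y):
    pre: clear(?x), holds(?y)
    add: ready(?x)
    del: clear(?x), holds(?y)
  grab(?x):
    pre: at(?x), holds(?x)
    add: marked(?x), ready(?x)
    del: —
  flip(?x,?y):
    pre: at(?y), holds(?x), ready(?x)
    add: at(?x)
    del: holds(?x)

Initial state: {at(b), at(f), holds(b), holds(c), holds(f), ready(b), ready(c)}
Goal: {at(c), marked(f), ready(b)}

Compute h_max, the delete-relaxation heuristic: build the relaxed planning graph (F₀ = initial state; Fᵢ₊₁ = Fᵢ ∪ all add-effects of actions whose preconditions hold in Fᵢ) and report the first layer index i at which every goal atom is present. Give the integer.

F0 = init (7 atoms)
F1 = F0 ∪ {at(c), marked(b), marked(f), ready(f)}  (11 atoms)
goal ⊆ F1  ⇒  h_max = 1

1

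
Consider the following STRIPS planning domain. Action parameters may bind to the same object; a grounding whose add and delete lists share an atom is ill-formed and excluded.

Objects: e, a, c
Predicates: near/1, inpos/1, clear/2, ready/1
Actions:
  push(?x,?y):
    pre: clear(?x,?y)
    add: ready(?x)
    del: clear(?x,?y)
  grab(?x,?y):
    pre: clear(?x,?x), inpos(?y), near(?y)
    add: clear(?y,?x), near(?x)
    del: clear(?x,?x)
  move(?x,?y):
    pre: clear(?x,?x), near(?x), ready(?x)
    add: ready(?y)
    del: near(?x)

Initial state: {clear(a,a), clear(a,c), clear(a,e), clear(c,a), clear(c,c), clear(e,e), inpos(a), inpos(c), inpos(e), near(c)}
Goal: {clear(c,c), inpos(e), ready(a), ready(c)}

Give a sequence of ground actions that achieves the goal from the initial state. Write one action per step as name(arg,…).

1. push(a,e)  →  {clear(a,a), clear(a,c), clear(c,a), clear(c,c), clear(e,e), inpos(a), inpos(c), inpos(e), near(c), ready(a)}
2. push(c,a)  →  {clear(a,a), clear(a,c), clear(c,c), clear(e,e), inpos(a), inpos(c), inpos(e), near(c), ready(a), ready(c)}

push(a,e); push(c,a)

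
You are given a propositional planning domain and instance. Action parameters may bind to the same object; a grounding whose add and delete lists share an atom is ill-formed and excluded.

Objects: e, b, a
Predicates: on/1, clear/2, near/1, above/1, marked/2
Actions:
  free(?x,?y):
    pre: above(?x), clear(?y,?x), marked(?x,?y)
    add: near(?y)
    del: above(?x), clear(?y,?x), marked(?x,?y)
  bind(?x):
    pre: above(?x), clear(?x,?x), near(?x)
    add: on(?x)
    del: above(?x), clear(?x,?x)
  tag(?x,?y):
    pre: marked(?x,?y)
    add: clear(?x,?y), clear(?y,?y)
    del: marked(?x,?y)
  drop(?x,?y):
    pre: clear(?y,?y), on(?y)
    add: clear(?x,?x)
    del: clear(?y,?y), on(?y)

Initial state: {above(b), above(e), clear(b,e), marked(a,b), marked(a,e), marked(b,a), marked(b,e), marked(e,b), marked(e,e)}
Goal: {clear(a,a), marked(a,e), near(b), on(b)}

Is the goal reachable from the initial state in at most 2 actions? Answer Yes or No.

No

1. free(e,b)  →  {above(b), marked(a,b), marked(a,e), marked(b,a), marked(b,e), marked(e,e), near(b)}
2. tag(b,a)  →  {above(b), clear(a,a), clear(b,a), marked(a,b), marked(a,e), marked(b,e), marked(e,e), near(b)}
3. tag(a,b)  →  {above(b), clear(a,a), clear(a,b), clear(b,a), clear(b,b), marked(a,e), marked(b,e), marked(e,e), near(b)}
4. bind(b)  →  {clear(a,a), clear(a,b), clear(b,a), marked(a,e), marked(b,e), marked(e,e), near(b), on(b)}
optimal plan length = 4; 4 > 2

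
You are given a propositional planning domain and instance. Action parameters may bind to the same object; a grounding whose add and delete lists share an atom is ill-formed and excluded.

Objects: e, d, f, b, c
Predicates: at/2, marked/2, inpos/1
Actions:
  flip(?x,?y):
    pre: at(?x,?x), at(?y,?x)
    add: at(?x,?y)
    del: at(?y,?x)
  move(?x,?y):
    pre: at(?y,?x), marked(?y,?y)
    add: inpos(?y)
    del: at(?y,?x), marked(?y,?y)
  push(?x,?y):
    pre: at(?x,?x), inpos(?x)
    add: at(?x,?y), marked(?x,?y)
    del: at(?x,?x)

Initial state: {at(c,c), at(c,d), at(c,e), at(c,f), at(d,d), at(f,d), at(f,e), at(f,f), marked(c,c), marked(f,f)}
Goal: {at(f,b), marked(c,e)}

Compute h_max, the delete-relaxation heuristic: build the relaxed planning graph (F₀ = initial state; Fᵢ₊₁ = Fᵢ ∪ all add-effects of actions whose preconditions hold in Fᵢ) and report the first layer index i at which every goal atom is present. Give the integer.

F0 = init (10 atoms)
F1 = F0 ∪ {at(d,c), at(d,f), at(f,c), inpos(c), inpos(f)}  (15 atoms)
F2 = F1 ∪ {at(c,b), at(f,b), marked(c,b), marked(c,d), marked(c,e), marked(c,f), marked(f,b), marked(f,c), marked(f,d), marked(f,e)}  (25 atoms)
goal ⊆ F2  ⇒  h_max = 2

2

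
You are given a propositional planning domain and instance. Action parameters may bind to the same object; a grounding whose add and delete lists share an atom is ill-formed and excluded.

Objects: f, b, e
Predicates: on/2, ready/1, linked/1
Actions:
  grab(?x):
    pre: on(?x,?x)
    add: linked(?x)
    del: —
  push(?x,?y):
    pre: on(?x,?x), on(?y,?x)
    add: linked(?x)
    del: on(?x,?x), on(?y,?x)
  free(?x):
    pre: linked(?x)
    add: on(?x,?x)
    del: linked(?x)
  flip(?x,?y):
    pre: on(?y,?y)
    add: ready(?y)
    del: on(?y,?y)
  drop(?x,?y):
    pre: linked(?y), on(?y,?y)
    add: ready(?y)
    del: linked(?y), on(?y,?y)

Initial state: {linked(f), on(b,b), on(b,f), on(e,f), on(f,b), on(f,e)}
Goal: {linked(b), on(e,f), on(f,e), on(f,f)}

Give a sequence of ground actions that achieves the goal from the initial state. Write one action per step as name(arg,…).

grab(b); free(f)

1. grab(b)  →  {linked(b), linked(f), on(b,b), on(b,f), on(e,f), on(f,b), on(f,e)}
2. free(f)  →  {linked(b), on(b,b), on(b,f), on(e,f), on(f,b), on(f,e), on(f,f)}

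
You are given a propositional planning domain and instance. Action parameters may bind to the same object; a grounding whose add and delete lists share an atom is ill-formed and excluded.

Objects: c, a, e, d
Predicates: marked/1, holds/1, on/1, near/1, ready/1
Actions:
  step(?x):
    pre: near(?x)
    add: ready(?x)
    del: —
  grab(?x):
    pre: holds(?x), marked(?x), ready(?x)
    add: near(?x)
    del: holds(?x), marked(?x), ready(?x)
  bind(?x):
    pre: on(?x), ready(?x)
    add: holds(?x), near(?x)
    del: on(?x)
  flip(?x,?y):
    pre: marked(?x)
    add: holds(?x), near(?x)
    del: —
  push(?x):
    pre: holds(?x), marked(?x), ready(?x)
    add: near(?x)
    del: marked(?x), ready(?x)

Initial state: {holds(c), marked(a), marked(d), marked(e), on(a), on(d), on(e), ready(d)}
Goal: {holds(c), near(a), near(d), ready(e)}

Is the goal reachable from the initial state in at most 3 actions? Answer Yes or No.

No

1. bind(d)  →  {holds(c), holds(d), marked(a), marked(d), marked(e), near(d), on(a), on(e), ready(d)}
2. flip(a,c)  →  {holds(a), holds(c), holds(d), marked(a), marked(d), marked(e), near(a), near(d), on(a), on(e), ready(d)}
3. flip(e,c)  →  {holds(a), holds(c), holds(d), holds(e), marked(a), marked(d), marked(e), near(a), near(d), near(e), on(a), on(e), ready(d)}
4. step(e)  →  {holds(a), holds(c), holds(d), holds(e), marked(a), marked(d), marked(e), near(a), near(d), near(e), on(a), on(e), ready(d), ready(e)}
optimal plan length = 4; 4 > 3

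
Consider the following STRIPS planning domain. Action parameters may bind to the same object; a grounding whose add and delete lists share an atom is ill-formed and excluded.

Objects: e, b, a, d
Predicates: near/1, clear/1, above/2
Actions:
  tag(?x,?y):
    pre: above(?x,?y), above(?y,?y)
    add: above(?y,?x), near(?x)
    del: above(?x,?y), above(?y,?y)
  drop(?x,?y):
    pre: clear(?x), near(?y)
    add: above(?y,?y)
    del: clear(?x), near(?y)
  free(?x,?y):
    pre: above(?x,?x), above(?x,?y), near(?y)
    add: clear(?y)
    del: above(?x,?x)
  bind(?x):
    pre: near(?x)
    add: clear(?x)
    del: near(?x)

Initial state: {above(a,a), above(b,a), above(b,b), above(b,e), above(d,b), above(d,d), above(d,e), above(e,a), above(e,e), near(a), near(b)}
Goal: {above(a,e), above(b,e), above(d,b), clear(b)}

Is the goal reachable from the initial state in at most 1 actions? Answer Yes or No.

No

1. tag(e,a)  →  {above(a,e), above(b,a), above(b,b), above(b,e), above(d,b), above(d,d), above(d,e), above(e,e), near(a), near(b), near(e)}
2. free(b,b)  →  {above(a,e), above(b,a), above(b,e), above(d,b), above(d,d), above(d,e), above(e,e), clear(b), near(a), near(b), near(e)}
optimal plan length = 2; 2 > 1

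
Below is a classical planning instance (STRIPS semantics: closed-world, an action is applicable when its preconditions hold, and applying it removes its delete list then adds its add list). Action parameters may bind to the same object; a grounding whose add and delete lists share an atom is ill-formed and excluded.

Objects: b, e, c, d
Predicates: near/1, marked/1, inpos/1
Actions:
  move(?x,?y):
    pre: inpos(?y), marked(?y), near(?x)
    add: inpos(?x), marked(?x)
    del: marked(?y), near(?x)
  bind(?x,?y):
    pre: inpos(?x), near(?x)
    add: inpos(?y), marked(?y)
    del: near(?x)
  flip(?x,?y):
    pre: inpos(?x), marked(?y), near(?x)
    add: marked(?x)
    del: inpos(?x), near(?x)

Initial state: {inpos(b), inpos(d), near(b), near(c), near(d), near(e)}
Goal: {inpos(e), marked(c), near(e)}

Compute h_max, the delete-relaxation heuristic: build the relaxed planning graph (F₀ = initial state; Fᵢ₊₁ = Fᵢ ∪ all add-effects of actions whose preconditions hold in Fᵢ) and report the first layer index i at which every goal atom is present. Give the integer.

F0 = init (6 atoms)
F1 = F0 ∪ {inpos(c), inpos(e), marked(b), marked(c), marked(d), marked(e)}  (12 atoms)
goal ⊆ F1  ⇒  h_max = 1

1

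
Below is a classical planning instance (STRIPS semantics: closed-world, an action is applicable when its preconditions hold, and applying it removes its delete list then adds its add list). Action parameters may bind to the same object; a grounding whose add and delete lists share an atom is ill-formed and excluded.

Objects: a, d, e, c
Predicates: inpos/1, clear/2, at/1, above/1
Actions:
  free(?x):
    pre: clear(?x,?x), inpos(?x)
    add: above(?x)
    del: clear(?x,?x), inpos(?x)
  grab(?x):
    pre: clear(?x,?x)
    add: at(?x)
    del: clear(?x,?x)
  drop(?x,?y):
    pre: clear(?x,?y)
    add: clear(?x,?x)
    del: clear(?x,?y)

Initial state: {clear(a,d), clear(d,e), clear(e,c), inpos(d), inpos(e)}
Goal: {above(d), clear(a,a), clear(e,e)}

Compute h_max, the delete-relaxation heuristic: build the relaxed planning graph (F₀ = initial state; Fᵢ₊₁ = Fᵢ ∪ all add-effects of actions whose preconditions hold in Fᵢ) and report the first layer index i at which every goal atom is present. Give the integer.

F0 = init (5 atoms)
F1 = F0 ∪ {clear(a,a), clear(d,d), clear(e,e)}  (8 atoms)
F2 = F1 ∪ {above(d), above(e), at(a), at(d), at(e)}  (13 atoms)
goal ⊆ F2  ⇒  h_max = 2

2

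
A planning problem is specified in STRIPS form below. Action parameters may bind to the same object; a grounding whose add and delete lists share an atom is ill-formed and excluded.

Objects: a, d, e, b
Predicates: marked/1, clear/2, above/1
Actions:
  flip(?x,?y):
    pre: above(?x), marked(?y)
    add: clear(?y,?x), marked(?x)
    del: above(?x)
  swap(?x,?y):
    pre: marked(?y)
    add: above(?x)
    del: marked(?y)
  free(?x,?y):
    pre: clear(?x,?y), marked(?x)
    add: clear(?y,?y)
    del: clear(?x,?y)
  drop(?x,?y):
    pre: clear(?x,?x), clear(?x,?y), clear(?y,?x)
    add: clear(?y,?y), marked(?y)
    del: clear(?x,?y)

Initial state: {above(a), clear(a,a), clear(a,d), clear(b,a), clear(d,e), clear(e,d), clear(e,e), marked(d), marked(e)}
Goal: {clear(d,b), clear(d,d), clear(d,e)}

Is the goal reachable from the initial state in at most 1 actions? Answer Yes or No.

No

1. swap(b,d)  →  {above(a), above(b), clear(a,a), clear(a,d), clear(b,a), clear(d,e), clear(e,d), clear(e,e), marked(e)}
2. drop(e,d)  →  {above(a), above(b), clear(a,a), clear(a,d), clear(b,a), clear(d,d), clear(d,e), clear(e,e), marked(d), marked(e)}
3. flip(b,d)  →  {above(a), clear(a,a), clear(a,d), clear(b,a), clear(d,b), clear(d,d), clear(d,e), clear(e,e), marked(b), marked(d), marked(e)}
optimal plan length = 3; 3 > 1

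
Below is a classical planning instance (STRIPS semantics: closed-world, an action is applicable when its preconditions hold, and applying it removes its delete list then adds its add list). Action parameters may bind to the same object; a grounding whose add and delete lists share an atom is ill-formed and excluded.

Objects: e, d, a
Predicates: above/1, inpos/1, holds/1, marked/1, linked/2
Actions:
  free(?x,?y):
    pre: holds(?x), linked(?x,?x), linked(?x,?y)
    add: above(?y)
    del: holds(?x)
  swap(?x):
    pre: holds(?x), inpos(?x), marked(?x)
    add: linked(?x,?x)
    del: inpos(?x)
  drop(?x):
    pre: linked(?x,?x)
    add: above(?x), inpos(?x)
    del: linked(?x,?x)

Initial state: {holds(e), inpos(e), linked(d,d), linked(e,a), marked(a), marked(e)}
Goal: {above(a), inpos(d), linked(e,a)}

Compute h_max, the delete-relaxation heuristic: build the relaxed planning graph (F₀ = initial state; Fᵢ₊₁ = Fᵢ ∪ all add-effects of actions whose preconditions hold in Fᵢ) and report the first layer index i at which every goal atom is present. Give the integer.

F0 = init (6 atoms)
F1 = F0 ∪ {above(d), inpos(d), linked(e,e)}  (9 atoms)
F2 = F1 ∪ {above(a), above(e)}  (11 atoms)
goal ⊆ F2  ⇒  h_max = 2

2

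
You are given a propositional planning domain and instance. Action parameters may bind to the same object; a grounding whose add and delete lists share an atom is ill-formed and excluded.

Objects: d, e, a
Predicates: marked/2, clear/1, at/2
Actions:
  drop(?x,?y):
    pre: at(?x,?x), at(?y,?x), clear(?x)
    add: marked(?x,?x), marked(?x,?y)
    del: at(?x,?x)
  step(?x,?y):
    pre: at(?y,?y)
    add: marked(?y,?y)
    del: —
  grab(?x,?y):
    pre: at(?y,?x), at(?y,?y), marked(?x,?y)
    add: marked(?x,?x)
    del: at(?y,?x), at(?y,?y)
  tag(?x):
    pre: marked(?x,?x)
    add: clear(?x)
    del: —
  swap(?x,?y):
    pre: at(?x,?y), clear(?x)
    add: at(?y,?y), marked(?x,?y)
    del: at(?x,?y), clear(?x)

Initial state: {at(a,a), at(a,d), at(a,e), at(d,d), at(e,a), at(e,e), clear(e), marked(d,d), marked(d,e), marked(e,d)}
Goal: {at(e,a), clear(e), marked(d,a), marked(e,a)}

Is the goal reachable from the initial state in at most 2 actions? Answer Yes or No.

1. drop(e,a)  →  {at(a,a), at(a,d), at(a,e), at(d,d), at(e,a), clear(e), marked(d,d), marked(d,e), marked(e,a), marked(e,d), marked(e,e)}
2. tag(d)  →  {at(a,a), at(a,d), at(a,e), at(d,d), at(e,a), clear(d), clear(e), marked(d,d), marked(d,e), marked(e,a), marked(e,d), marked(e,e)}
3. drop(d,a)  →  {at(a,a), at(a,d), at(a,e), at(e,a), clear(d), clear(e), marked(d,a), marked(d,d), marked(d,e), marked(e,a), marked(e,d), marked(e,e)}
optimal plan length = 3; 3 > 2

No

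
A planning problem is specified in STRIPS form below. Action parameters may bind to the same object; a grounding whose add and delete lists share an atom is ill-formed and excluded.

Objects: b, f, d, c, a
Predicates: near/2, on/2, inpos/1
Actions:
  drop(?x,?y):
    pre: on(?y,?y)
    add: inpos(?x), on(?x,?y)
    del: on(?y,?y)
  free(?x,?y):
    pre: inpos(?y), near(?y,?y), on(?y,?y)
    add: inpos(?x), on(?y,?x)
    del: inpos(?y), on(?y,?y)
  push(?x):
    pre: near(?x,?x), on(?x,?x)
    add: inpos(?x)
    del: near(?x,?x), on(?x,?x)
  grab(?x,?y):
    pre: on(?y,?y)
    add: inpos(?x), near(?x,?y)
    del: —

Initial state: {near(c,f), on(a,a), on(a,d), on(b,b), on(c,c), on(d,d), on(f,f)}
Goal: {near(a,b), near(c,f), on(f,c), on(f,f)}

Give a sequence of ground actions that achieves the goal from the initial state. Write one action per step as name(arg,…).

1. drop(f,c)  →  {inpos(f), near(c,f), on(a,a), on(a,d), on(b,b), on(d,d), on(f,c), on(f,f)}
2. grab(a,b)  →  {inpos(a), inpos(f), near(a,b), near(c,f), on(a,a), on(a,d), on(b,b), on(d,d), on(f,c), on(f,f)}

drop(f,c); grab(a,b)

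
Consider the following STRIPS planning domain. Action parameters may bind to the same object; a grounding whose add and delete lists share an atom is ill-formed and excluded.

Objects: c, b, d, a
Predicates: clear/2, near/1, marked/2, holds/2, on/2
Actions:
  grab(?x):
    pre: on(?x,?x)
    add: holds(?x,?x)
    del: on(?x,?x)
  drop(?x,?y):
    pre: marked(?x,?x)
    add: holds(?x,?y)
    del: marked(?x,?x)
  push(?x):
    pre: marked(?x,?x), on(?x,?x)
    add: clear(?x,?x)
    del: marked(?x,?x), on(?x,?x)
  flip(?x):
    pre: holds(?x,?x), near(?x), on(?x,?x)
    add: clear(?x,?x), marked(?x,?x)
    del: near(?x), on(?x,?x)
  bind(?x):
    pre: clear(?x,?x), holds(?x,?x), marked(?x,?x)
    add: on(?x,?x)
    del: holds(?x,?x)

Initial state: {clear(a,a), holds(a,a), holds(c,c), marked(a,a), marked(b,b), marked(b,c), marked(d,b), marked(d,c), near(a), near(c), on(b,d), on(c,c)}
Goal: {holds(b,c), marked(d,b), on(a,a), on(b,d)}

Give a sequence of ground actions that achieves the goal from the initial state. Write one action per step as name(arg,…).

1. drop(b,c)  →  {clear(a,a), holds(a,a), holds(b,c), holds(c,c), marked(a,a), marked(b,c), marked(d,b), marked(d,c), near(a), near(c), on(b,d), on(c,c)}
2. bind(a)  →  {clear(a,a), holds(b,c), holds(c,c), marked(a,a), marked(b,c), marked(d,b), marked(d,c), near(a), near(c), on(a,a), on(b,d), on(c,c)}

drop(b,c); bind(a)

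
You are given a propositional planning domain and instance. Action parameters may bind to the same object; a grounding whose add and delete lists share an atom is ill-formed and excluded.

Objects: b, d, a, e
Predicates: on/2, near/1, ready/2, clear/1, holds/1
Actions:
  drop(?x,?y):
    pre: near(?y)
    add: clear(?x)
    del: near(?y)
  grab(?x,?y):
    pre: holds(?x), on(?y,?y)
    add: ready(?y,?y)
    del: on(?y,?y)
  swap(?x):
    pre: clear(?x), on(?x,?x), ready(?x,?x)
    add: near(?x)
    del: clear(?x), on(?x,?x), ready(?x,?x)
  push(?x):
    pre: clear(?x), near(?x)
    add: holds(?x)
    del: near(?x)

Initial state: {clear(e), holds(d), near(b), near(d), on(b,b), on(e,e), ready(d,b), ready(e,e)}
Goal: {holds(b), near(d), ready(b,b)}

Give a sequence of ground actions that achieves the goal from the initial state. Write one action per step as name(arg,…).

grab(d,b); swap(e); drop(b,e); push(b)

1. grab(d,b)  →  {clear(e), holds(d), near(b), near(d), on(e,e), ready(b,b), ready(d,b), ready(e,e)}
2. swap(e)  →  {holds(d), near(b), near(d), near(e), ready(b,b), ready(d,b)}
3. drop(b,e)  →  {clear(b), holds(d), near(b), near(d), ready(b,b), ready(d,b)}
4. push(b)  →  {clear(b), holds(b), holds(d), near(d), ready(b,b), ready(d,b)}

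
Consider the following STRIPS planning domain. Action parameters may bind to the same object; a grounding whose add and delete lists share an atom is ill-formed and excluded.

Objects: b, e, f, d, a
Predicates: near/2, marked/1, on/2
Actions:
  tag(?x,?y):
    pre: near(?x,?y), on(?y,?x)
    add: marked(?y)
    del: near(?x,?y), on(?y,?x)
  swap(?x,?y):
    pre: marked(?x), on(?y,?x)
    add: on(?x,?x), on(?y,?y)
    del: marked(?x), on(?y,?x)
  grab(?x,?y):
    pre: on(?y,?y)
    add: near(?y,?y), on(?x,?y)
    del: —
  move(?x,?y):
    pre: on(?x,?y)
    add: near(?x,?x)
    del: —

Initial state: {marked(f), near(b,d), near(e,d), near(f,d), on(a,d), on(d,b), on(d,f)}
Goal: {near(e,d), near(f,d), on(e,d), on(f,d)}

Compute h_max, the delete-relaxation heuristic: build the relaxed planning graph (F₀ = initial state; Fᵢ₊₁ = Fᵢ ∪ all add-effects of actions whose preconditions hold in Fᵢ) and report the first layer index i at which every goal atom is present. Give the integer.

F0 = init (7 atoms)
F1 = F0 ∪ {marked(d), near(a,a), near(d,d), on(d,d), on(f,f)}  (12 atoms)
F2 = F1 ∪ {near(f,f), on(a,a), on(a,f), on(b,d), on(b,f), on(e,d), on(e,f), on(f,d)}  (20 atoms)
goal ⊆ F2  ⇒  h_max = 2

2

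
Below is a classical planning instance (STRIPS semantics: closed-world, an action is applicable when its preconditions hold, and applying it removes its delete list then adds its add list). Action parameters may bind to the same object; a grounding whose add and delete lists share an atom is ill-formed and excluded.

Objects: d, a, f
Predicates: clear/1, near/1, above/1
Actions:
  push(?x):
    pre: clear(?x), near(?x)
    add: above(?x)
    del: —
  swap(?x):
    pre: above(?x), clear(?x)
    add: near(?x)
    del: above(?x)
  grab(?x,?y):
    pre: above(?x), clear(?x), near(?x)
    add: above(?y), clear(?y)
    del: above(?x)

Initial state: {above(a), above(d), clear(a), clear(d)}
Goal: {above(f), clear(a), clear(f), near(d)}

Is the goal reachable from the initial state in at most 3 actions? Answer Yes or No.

1. swap(d)  →  {above(a), clear(a), clear(d), near(d)}
2. push(d)  →  {above(a), above(d), clear(a), clear(d), near(d)}
3. grab(d,f)  →  {above(a), above(f), clear(a), clear(d), clear(f), near(d)}
optimal plan length = 3; 3 ≤ 3

Yes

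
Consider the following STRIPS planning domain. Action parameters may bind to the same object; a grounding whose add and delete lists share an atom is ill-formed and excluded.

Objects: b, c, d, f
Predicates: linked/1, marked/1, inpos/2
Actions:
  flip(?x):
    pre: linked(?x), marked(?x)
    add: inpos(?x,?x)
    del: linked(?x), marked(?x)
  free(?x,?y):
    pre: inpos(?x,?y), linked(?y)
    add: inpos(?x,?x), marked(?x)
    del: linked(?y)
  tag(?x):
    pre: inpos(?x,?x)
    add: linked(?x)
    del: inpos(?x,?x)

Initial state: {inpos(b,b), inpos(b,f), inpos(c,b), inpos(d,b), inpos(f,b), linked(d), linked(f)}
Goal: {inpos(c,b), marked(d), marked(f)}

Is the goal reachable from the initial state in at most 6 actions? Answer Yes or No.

1. tag(b)  →  {inpos(b,f), inpos(c,b), inpos(d,b), inpos(f,b), linked(b), linked(d), linked(f)}
2. free(b,f)  →  {inpos(b,b), inpos(b,f), inpos(c,b), inpos(d,b), inpos(f,b), linked(b), linked(d), marked(b)}
3. free(d,b)  →  {inpos(b,b), inpos(b,f), inpos(c,b), inpos(d,b), inpos(d,d), inpos(f,b), linked(d), marked(b), marked(d)}
4. tag(b)  →  {inpos(b,f), inpos(c,b), inpos(d,b), inpos(d,d), inpos(f,b), linked(b), linked(d), marked(b), marked(d)}
5. free(f,b)  →  {inpos(b,f), inpos(c,b), inpos(d,b), inpos(d,d), inpos(f,b), inpos(f,f), linked(d), marked(b), marked(d), marked(f)}
optimal plan length = 5; 5 ≤ 6

Yes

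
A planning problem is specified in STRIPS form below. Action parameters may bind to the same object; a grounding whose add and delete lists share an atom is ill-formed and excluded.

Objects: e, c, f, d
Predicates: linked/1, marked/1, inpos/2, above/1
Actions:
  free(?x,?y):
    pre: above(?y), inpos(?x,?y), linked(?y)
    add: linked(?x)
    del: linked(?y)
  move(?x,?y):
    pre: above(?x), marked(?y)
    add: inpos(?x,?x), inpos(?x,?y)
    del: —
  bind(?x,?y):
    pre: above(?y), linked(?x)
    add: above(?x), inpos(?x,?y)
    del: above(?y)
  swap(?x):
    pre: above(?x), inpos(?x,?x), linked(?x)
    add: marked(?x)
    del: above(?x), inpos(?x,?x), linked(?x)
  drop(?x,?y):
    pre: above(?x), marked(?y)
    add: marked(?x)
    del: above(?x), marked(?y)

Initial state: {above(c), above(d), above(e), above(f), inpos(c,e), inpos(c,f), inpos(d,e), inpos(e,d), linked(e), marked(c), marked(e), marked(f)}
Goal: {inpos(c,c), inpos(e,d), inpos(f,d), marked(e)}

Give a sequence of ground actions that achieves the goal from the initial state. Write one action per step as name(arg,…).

1. move(c,e)  →  {above(c), above(d), above(e), above(f), inpos(c,c), inpos(c,e), inpos(c,f), inpos(d,e), inpos(e,d), linked(e), marked(c), marked(e), marked(f)}
2. drop(d,c)  →  {above(c), above(e), above(f), inpos(c,c), inpos(c,e), inpos(c,f), inpos(d,e), inpos(e,d), linked(e), marked(d), marked(e), marked(f)}
3. move(f,d)  →  {above(c), above(e), above(f), inpos(c,c), inpos(c,e), inpos(c,f), inpos(d,e), inpos(e,d), inpos(f,d), inpos(f,f), linked(e), marked(d), marked(e), marked(f)}

move(c,e); drop(d,c); move(f,d)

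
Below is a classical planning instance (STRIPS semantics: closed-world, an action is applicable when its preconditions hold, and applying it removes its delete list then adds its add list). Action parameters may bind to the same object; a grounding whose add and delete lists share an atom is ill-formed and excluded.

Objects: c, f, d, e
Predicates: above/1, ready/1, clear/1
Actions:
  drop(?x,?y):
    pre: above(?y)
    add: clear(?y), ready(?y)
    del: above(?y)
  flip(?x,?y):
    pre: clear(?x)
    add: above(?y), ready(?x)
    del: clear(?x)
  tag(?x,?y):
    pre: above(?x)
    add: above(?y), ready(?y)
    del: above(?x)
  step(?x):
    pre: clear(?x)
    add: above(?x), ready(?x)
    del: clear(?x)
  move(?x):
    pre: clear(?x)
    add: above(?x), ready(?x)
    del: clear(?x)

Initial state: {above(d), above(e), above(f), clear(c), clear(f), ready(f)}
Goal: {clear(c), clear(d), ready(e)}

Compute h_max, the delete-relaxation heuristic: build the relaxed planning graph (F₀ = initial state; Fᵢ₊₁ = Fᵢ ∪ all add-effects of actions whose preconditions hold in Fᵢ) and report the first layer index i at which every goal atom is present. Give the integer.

1

F0 = init (6 atoms)
F1 = F0 ∪ {above(c), clear(d), clear(e), ready(c), ready(d), ready(e)}  (12 atoms)
goal ⊆ F1  ⇒  h_max = 1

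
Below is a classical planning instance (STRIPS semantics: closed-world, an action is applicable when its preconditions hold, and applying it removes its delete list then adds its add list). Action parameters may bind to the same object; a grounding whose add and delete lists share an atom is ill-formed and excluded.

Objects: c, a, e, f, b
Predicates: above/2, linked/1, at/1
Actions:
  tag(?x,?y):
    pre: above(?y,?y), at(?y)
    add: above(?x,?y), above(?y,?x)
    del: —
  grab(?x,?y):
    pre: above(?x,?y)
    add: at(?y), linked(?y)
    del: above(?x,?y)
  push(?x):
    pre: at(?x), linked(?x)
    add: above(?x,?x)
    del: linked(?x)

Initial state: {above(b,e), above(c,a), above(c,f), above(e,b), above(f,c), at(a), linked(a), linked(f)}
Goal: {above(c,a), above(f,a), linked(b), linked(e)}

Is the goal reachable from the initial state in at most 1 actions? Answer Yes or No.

No

1. grab(e,b)  →  {above(b,e), above(c,a), above(c,f), above(f,c), at(a), at(b), linked(a), linked(b), linked(f)}
2. grab(b,e)  →  {above(c,a), above(c,f), above(f,c), at(a), at(b), at(e), linked(a), linked(b), linked(e), linked(f)}
3. push(a)  →  {above(a,a), above(c,a), above(c,f), above(f,c), at(a), at(b), at(e), linked(b), linked(e), linked(f)}
4. tag(f,a)  →  {above(a,a), above(a,f), above(c,a), above(c,f), above(f,a), above(f,c), at(a), at(b), at(e), linked(b), linked(e), linked(f)}
optimal plan length = 4; 4 > 1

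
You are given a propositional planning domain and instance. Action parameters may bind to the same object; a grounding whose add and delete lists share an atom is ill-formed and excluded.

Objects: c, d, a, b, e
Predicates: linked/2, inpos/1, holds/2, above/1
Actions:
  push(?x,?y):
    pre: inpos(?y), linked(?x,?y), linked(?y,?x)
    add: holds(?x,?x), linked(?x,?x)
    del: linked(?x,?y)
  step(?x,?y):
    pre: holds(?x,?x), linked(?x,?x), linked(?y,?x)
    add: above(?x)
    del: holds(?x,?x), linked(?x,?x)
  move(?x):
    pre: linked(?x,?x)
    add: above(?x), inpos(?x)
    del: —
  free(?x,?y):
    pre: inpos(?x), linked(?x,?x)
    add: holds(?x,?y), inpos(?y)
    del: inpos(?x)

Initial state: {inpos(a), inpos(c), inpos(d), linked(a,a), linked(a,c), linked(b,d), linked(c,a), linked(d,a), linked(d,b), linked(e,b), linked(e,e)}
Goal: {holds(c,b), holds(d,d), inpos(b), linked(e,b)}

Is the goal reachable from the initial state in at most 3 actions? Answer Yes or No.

Yes

1. push(c,a)  →  {holds(c,c), inpos(a), inpos(c), inpos(d), linked(a,a), linked(a,c), linked(b,d), linked(c,c), linked(d,a), linked(d,b), linked(e,b), linked(e,e)}
2. free(c,b)  →  {holds(c,b), holds(c,c), inpos(a), inpos(b), inpos(d), linked(a,a), linked(a,c), linked(b,d), linked(c,c), linked(d,a), linked(d,b), linked(e,b), linked(e,e)}
3. push(d,b)  →  {holds(c,b), holds(c,c), holds(d,d), inpos(a), inpos(b), inpos(d), linked(a,a), linked(a,c), linked(b,d), linked(c,c), linked(d,a), linked(d,d), linked(e,b), linked(e,e)}
optimal plan length = 3; 3 ≤ 3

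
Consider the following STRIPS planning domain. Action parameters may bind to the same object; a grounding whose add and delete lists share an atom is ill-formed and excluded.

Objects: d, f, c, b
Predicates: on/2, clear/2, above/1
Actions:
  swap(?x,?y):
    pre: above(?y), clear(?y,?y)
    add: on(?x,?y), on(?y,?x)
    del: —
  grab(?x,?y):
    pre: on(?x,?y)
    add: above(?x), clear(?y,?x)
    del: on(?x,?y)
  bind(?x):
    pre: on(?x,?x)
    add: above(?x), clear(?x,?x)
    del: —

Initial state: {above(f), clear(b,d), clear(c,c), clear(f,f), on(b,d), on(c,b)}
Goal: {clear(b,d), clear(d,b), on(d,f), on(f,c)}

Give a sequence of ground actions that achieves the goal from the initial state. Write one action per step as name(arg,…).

1. swap(d,f)  →  {above(f), clear(b,d), clear(c,c), clear(f,f), on(b,d), on(c,b), on(d,f), on(f,d)}
2. swap(c,f)  →  {above(f), clear(b,d), clear(c,c), clear(f,f), on(b,d), on(c,b), on(c,f), on(d,f), on(f,c), on(f,d)}
3. grab(b,d)  →  {above(b), above(f), clear(b,d), clear(c,c), clear(d,b), clear(f,f), on(c,b), on(c,f), on(d,f), on(f,c), on(f,d)}

swap(d,f); swap(c,f); grab(b,d)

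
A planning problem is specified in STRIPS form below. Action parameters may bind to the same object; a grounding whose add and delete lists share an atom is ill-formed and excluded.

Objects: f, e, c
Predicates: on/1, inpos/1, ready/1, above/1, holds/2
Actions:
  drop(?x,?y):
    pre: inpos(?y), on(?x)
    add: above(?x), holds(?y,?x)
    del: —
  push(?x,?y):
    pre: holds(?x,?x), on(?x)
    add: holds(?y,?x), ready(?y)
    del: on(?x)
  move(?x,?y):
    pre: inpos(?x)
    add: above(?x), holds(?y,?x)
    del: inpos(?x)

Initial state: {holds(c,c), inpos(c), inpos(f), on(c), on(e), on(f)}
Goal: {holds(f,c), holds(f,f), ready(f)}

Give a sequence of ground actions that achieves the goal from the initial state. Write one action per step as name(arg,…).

1. drop(f,f)  →  {above(f), holds(c,c), holds(f,f), inpos(c), inpos(f), on(c), on(e), on(f)}
2. push(c,f)  →  {above(f), holds(c,c), holds(f,c), holds(f,f), inpos(c), inpos(f), on(e), on(f), ready(f)}

drop(f,f); push(c,f)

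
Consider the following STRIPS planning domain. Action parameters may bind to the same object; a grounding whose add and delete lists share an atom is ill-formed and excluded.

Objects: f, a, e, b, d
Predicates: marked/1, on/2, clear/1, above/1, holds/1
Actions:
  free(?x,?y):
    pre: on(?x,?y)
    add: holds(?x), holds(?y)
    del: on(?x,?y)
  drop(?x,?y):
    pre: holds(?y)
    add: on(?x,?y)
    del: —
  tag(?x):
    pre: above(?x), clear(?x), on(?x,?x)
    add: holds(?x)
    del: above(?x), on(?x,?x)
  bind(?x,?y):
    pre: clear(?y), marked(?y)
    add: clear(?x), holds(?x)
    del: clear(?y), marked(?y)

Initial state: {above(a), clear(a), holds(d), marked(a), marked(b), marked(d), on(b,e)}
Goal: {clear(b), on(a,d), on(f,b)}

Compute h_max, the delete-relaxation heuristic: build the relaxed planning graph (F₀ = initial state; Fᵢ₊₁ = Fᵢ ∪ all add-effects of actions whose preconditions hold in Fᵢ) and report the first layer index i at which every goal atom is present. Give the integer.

F0 = init (7 atoms)
F1 = F0 ∪ {clear(b), clear(d), clear(e), clear(f), holds(b), holds(e), holds(f), on(a,d), on(b,d), on(d,d), on(e,d), on(f,d)}  (19 atoms)
F2 = F1 ∪ {holds(a), on(a,b), on(a,e), on(a,f), on(b,b), on(b,f), on(d,b), on(d,e), on(d,f), on(e,b), on(e,e), on(e,f), on(f,b), on(f,e), on(f,f)}  (34 atoms)
goal ⊆ F2  ⇒  h_max = 2

2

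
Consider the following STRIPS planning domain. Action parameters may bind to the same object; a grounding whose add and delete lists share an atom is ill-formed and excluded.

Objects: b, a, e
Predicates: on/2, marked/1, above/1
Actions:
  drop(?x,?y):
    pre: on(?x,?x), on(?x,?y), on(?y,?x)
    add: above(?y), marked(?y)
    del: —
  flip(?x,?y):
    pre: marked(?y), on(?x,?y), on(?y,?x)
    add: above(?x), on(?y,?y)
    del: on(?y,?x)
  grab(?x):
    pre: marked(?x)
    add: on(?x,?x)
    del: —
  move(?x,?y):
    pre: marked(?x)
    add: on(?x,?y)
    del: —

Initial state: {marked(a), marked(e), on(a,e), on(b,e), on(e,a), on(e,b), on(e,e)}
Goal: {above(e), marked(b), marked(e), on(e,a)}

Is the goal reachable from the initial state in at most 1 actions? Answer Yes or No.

No

1. drop(e,b)  →  {above(b), marked(a), marked(b), marked(e), on(a,e), on(b,e), on(e,a), on(e,b), on(e,e)}
2. drop(e,e)  →  {above(b), above(e), marked(a), marked(b), marked(e), on(a,e), on(b,e), on(e,a), on(e,b), on(e,e)}
optimal plan length = 2; 2 > 1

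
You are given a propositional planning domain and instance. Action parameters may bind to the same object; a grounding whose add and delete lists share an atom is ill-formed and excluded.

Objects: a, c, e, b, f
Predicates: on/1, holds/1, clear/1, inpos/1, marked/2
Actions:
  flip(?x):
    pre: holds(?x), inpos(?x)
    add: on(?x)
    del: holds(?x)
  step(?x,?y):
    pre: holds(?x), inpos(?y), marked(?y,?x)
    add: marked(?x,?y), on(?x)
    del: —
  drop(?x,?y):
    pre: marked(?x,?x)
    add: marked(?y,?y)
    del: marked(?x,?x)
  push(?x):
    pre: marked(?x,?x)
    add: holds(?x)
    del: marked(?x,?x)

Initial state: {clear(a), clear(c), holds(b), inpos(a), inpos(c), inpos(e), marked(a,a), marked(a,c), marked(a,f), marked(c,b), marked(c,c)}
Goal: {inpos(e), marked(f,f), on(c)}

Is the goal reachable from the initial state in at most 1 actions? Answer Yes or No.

No

1. drop(a,f)  →  {clear(a), clear(c), holds(b), inpos(a), inpos(c), inpos(e), marked(a,c), marked(a,f), marked(c,b), marked(c,c), marked(f,f)}
2. push(c)  →  {clear(a), clear(c), holds(b), holds(c), inpos(a), inpos(c), inpos(e), marked(a,c), marked(a,f), marked(c,b), marked(f,f)}
3. flip(c)  →  {clear(a), clear(c), holds(b), inpos(a), inpos(c), inpos(e), marked(a,c), marked(a,f), marked(c,b), marked(f,f), on(c)}
optimal plan length = 3; 3 > 1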